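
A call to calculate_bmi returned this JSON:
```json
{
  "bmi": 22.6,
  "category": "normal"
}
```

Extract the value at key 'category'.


normal


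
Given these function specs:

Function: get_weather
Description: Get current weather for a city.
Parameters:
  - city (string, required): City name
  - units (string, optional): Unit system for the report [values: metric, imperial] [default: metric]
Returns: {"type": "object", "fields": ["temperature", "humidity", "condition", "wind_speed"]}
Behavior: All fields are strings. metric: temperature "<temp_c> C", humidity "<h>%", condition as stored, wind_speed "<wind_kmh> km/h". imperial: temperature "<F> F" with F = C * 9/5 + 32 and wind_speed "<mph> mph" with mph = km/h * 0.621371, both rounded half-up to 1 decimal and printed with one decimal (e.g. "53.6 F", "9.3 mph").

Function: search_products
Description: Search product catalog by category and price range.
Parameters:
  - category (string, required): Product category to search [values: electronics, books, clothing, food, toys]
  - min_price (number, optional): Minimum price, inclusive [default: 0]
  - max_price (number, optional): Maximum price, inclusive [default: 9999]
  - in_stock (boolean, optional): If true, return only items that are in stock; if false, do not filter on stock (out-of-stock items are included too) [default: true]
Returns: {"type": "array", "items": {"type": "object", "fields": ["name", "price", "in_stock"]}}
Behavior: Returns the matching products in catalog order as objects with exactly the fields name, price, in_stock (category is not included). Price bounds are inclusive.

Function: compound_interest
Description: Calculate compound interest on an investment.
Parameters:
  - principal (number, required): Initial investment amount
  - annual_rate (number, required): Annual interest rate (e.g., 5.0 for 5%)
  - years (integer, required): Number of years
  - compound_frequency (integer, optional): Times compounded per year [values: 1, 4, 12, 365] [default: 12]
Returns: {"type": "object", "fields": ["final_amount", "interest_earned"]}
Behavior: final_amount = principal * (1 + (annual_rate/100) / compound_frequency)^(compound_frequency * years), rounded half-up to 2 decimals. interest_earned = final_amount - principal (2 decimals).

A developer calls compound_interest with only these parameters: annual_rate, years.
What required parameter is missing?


Required parameters: principal, annual_rate, years
Provided: annual_rate, years
Missing: principal
principal


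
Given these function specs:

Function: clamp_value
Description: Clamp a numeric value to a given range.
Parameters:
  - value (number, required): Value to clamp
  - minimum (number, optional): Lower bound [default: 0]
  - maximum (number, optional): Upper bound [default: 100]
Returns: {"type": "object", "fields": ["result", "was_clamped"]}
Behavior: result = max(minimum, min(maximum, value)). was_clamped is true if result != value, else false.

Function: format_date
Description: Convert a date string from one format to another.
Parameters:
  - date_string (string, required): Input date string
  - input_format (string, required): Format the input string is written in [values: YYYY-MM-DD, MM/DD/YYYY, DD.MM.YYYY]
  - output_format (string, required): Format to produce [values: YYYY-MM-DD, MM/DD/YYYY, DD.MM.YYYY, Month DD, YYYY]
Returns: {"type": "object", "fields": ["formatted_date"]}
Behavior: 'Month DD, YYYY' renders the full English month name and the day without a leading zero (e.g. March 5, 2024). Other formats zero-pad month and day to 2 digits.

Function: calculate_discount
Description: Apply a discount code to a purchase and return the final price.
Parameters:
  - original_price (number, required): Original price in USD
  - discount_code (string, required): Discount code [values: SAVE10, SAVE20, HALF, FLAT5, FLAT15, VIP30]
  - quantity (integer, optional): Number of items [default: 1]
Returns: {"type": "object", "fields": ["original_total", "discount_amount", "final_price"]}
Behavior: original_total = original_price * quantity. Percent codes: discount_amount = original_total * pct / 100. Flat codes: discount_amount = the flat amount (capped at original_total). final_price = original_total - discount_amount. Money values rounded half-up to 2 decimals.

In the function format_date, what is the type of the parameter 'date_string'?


The format_date spec declares:
  - date_string (string, required): Input date string
Type:
string


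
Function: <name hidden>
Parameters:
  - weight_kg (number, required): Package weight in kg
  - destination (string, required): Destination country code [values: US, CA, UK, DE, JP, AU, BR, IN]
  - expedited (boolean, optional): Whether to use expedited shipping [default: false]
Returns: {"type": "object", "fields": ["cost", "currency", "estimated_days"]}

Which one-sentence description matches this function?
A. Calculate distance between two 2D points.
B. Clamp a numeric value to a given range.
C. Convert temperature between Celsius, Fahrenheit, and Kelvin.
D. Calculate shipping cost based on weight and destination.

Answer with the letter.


Parameters weight_kg, destination, expedited and return ["cost", "currency", "estimated_days"] fit: Calculate shipping cost based on weight and destination.
D


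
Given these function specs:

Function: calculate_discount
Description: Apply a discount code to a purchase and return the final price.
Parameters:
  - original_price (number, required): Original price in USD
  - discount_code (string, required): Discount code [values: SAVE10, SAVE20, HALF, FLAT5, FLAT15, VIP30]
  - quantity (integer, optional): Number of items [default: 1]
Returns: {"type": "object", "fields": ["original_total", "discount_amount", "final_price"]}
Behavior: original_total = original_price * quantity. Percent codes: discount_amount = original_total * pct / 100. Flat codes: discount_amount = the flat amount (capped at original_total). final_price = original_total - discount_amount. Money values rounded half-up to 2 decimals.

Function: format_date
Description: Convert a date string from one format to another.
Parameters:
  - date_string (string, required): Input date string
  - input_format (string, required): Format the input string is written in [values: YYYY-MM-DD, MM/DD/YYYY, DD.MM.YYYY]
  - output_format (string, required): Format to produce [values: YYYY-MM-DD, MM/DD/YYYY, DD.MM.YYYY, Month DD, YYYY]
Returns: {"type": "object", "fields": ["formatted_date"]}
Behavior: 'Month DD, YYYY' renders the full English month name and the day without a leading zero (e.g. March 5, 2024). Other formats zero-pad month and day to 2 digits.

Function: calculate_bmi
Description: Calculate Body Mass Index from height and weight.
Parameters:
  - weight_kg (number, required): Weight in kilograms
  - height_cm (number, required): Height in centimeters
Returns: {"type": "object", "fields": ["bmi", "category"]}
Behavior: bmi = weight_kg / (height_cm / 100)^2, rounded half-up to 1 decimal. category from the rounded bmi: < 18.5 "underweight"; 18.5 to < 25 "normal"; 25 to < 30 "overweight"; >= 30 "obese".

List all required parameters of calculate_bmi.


Parameters of calculate_bmi and their required/optional flag:
  weight_kg: required
  height_cm: required
height_cm, weight_kg


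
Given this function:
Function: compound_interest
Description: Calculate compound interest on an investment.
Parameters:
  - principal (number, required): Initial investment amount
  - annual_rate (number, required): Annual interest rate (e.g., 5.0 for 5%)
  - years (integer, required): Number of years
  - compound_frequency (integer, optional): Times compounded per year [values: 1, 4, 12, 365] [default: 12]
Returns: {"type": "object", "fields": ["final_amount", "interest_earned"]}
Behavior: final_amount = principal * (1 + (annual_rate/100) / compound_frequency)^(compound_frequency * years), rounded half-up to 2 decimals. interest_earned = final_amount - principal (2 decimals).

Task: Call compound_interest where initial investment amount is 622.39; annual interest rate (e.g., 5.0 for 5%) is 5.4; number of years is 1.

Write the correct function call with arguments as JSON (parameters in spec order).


Mapping each described value to its parameter name:
  'Initial investment amount' -> principal = 622.39
  'Annual interest rate (e.g., 5.0 for 5%)' -> annual_rate = 5.4
  'Number of years' -> years = 1
compound_interest({"principal": 622.39, "annual_rate": 5.4, "years": 1})


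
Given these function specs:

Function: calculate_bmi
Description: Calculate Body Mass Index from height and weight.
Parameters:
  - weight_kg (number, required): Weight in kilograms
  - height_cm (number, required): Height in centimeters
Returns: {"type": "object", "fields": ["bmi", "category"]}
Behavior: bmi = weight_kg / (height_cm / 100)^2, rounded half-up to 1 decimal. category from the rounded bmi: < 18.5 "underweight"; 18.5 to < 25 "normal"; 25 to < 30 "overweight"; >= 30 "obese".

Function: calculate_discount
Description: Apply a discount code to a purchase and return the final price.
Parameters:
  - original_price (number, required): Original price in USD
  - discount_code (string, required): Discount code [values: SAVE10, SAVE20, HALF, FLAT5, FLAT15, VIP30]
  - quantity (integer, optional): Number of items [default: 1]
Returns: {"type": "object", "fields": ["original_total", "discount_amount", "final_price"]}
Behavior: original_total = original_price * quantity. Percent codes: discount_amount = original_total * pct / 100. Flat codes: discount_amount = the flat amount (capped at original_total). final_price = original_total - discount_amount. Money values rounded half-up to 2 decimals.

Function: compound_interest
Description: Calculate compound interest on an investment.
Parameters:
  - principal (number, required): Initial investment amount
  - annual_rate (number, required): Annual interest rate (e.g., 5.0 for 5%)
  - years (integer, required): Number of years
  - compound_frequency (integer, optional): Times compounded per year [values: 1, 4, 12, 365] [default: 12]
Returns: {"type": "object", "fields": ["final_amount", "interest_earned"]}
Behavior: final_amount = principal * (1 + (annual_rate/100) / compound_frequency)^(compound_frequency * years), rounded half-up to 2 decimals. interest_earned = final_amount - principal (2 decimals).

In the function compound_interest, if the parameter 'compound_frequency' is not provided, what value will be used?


The compound_interest spec declares:
  - compound_frequency (integer, optional): Times compounded per year [values: 1, 4, 12, 365] [default: 12]
Default:
12


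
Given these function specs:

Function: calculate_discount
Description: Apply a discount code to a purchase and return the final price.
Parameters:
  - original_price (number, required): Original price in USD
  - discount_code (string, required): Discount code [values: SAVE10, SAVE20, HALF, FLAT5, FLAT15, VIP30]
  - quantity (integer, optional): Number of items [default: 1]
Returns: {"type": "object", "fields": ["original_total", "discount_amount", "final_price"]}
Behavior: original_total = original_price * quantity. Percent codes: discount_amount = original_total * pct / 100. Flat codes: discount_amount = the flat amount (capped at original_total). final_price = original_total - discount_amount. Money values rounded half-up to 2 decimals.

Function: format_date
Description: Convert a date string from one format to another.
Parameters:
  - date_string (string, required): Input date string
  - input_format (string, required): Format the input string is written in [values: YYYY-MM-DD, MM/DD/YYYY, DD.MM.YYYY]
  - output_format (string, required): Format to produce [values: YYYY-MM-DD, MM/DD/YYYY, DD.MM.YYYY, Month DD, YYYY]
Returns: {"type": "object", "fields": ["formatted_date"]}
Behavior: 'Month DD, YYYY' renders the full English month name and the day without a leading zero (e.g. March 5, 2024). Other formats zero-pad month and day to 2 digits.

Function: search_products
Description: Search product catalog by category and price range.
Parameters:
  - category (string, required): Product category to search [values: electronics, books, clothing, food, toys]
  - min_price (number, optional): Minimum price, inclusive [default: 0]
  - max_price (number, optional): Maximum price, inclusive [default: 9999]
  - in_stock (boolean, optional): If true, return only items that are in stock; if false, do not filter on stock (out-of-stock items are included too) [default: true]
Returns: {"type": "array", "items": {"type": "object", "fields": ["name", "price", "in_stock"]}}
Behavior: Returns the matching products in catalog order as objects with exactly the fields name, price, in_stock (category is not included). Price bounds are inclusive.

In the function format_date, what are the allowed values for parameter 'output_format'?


The format_date spec declares:
  - output_format (string, required): Format to produce [values: YYYY-MM-DD, MM/DD/YYYY, DD.MM.YYYY, Month DD, YYYY]
Allowed values:
YYYY-MM-DD, MM/DD/YYYY, DD.MM.YYYY, Month DD, YYYY


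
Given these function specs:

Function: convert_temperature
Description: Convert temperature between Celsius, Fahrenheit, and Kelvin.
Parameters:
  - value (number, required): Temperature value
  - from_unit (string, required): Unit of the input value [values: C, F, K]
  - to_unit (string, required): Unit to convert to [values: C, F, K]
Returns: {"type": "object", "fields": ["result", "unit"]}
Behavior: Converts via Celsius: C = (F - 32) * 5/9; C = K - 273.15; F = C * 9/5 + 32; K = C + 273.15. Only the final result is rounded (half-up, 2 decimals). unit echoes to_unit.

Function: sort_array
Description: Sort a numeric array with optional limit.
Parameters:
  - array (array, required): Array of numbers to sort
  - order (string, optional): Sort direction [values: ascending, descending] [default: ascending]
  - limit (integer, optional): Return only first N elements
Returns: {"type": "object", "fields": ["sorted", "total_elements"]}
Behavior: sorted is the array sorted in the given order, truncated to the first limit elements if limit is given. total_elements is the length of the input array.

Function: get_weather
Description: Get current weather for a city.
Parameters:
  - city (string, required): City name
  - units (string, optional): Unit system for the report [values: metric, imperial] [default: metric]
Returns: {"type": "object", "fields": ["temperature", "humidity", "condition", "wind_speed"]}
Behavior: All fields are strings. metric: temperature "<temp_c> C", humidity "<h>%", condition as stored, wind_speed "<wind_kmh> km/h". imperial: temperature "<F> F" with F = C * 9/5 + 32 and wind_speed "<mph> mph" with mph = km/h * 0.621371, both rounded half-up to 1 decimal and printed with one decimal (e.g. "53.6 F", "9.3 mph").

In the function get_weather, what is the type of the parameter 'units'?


The get_weather spec declares:
  - units (string, optional): Unit system for the report [values: metric, imperial] [default: metric]
Type:
string


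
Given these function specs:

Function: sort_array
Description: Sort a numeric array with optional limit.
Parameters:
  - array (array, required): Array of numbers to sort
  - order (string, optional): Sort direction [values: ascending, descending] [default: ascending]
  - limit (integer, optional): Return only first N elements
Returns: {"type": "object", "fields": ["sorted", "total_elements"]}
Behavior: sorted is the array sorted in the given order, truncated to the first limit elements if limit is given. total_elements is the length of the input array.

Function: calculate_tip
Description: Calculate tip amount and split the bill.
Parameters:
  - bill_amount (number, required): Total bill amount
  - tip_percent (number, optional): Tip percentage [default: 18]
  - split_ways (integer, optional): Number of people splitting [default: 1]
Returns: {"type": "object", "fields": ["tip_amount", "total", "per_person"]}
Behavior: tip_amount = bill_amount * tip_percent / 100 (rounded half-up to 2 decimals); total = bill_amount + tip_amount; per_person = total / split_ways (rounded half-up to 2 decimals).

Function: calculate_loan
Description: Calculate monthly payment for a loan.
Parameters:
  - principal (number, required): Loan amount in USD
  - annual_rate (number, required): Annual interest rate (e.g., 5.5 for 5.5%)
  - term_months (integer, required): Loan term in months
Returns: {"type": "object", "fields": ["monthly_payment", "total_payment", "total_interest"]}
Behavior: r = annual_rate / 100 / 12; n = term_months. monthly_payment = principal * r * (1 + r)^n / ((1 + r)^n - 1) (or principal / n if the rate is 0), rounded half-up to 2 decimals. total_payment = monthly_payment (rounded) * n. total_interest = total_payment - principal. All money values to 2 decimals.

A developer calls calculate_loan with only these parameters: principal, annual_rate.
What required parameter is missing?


Required parameters: principal, annual_rate, term_months
Provided: principal, annual_rate
Missing: term_months
term_months


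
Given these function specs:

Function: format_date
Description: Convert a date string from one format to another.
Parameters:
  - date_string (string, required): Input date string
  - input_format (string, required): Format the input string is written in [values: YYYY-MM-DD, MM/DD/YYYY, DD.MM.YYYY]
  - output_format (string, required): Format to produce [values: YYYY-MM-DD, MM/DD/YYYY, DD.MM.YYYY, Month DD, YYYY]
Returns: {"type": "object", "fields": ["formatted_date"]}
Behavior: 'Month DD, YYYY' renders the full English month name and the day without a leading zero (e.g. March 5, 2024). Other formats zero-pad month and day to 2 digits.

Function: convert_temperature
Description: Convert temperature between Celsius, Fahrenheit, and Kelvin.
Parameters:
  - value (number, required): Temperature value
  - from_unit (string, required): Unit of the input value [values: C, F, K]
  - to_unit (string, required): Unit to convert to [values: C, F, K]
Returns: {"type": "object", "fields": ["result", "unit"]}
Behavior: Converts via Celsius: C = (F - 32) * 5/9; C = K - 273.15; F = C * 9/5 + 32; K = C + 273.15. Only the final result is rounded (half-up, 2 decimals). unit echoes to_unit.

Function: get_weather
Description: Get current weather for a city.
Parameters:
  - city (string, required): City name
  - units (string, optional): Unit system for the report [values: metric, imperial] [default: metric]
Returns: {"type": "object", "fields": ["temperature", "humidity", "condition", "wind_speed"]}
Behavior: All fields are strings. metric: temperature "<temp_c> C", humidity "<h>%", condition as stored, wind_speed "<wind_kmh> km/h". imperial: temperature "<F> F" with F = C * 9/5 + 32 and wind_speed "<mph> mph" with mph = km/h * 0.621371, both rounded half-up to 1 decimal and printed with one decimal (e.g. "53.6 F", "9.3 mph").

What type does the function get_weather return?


The get_weather spec declares Returns: {"type": "object", "fields": ["temperature", "humidity", "condition", "wind_speed"]}
Type:
object


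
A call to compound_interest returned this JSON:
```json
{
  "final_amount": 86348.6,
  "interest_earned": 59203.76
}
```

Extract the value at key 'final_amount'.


86348.6


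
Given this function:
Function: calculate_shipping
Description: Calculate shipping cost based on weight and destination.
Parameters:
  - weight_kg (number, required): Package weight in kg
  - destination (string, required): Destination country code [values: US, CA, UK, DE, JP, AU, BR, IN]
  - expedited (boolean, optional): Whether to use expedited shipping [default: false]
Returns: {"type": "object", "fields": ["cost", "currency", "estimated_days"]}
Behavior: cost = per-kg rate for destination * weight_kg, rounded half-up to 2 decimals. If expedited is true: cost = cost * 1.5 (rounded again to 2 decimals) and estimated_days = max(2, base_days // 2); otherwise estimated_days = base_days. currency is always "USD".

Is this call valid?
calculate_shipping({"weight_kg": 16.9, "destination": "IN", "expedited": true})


Checking all required parameters present and types match... All valid.
Valid


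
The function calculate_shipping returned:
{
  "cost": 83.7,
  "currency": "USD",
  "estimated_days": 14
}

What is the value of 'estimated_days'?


14


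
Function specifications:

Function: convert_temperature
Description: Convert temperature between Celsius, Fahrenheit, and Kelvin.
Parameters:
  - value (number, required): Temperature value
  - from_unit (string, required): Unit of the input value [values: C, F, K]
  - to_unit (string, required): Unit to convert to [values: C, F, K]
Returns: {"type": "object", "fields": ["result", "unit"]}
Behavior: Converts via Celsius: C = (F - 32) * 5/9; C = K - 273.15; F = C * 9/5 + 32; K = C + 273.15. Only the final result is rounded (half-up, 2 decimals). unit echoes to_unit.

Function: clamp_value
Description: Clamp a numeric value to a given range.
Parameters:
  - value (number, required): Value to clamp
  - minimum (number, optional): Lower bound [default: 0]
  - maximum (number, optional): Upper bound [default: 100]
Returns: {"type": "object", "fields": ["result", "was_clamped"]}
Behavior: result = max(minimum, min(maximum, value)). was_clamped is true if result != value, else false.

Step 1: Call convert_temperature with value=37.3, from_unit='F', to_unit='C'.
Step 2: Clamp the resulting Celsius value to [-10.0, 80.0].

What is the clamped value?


Step 1: convert_temperature(value=37.3, from_unit=F, to_unit=C)
  To C: (37.3 - 32) * 5/9 = 2.944444
  Target is C: 2.944444
  Round to 2 decimals: 2.94
  -> result = 2.94 C
Step 2: clamp_value(value=2.94, minimum=-10.0, maximum=80.0)
  result = max(-10.0, min(80.0, 2.94)) = max(-10.0, 2.94) = 2.94
  was_clamped = (2.94 != 2.94) = false
  -> result = 2.94
2.94


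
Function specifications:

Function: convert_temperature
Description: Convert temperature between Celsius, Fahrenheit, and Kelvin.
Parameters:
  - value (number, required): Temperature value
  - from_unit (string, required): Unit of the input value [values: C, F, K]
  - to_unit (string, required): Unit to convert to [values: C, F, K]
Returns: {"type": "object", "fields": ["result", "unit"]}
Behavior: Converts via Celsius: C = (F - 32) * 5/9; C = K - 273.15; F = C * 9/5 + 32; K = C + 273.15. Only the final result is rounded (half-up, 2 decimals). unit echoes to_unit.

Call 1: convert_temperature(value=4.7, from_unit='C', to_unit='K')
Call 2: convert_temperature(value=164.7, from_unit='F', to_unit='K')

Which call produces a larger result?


Call 1:
  Input already in C: 4.7
  To K: 4.7 + 273.15 = 277.85
  Round to 2 decimals: 277.85
  -> 277.85 K
Call 2:
  To C: (164.7 - 32) * 5/9 = 73.722222
  To K: 73.722222 + 273.15 = 346.872222
  Round to 2 decimals: 346.87
  -> 346.87 K
Call 2 (346.87 K)


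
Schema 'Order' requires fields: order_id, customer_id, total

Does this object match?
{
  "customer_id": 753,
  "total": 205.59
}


Checking required fields...
Missing: order_id
Invalid - missing required field 'order_id'


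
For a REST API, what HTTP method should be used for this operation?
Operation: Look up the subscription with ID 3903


GET = read, POST = create, PUT = update/replace, DELETE = remove
This operation is a read.
GET


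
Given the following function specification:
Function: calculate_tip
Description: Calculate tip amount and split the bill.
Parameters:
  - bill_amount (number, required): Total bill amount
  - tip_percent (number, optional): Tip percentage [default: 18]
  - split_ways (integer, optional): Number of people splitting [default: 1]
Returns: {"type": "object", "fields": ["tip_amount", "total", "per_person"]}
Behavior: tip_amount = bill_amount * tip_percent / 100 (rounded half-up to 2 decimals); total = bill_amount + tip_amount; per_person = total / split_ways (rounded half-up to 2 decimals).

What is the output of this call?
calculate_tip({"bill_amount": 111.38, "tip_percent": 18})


Defaults applied: split_ways=1
tip_amount = 111.38 * 18/100 = 20.0484 -> 20.05
total = 111.38 + 20.05 = 131.43
per_person = 131.43 / 1 = 131.43 -> 131.43
Output:
{"tip_amount": 20.05, "total": 131.43, "per_person": 131.43}


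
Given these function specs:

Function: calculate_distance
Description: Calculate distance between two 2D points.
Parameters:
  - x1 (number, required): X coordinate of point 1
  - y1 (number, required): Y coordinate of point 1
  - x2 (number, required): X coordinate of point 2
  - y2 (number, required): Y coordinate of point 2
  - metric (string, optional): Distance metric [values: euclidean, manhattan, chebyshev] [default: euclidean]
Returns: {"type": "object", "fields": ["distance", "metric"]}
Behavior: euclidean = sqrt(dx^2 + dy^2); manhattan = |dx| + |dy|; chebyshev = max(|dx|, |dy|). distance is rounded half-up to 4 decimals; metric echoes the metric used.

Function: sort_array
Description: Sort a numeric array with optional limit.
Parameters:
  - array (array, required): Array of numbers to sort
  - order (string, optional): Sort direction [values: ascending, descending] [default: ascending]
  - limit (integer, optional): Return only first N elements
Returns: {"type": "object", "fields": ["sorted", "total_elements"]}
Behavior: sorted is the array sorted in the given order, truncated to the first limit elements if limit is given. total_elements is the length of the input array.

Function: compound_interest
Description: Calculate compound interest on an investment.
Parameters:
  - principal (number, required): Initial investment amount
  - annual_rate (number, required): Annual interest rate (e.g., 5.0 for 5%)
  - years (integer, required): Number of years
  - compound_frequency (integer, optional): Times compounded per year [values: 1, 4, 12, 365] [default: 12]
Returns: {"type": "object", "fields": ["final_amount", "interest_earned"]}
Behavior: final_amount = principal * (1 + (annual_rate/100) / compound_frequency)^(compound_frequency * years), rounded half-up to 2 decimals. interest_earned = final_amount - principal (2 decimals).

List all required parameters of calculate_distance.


Parameters of calculate_distance and their required/optional flag:
  x1: required
  y1: required
  x2: required
  y2: required
  metric: optional
x1, x2, y1, y2


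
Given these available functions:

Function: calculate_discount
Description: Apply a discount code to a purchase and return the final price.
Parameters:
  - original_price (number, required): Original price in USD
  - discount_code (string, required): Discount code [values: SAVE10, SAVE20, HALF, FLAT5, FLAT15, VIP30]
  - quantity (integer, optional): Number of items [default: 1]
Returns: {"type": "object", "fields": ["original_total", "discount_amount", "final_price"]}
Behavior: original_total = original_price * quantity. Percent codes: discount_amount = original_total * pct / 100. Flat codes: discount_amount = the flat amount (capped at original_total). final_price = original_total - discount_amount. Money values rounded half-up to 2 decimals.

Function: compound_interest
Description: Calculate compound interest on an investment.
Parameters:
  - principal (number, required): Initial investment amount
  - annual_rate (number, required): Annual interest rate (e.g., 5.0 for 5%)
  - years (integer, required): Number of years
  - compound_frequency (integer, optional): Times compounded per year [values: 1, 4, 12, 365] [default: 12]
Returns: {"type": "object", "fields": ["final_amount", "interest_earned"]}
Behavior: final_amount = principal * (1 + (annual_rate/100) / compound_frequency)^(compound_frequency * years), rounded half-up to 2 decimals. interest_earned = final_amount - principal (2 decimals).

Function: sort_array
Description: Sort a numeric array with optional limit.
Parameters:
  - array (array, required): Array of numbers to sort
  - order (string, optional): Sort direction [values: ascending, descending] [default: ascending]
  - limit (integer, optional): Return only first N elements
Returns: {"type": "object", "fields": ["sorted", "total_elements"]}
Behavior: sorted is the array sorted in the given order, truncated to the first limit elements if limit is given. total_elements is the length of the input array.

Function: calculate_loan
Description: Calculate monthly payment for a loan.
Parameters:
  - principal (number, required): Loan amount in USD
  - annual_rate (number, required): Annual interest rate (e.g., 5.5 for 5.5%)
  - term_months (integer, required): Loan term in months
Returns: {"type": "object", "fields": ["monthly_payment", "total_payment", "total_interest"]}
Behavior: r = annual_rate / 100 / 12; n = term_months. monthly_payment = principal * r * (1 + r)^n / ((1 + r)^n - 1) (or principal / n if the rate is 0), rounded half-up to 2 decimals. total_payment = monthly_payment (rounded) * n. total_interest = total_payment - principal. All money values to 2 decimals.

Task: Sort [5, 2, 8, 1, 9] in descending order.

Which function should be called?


The task needs a function whose description is: Sort a numeric array with optional limit.
sort_array


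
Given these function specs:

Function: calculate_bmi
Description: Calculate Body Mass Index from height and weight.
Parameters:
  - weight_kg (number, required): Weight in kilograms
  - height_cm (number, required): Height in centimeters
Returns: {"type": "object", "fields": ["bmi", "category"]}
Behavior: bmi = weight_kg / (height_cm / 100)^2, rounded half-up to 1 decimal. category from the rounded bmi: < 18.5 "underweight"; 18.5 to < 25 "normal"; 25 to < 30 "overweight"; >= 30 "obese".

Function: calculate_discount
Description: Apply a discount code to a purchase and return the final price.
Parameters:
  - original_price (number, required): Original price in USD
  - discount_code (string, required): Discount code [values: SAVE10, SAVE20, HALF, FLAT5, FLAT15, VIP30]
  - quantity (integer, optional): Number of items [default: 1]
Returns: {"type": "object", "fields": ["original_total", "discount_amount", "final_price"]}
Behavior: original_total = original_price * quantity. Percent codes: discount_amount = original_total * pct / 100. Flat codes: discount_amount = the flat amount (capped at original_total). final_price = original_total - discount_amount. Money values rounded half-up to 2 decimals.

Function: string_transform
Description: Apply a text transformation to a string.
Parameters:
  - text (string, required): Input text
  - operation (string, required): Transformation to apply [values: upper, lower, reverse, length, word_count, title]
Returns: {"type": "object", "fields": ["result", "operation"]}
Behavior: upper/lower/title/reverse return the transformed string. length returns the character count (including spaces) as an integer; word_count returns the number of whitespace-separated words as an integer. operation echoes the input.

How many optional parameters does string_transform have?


Parameters of string_transform: text (required), operation (required)
Optional count:
0


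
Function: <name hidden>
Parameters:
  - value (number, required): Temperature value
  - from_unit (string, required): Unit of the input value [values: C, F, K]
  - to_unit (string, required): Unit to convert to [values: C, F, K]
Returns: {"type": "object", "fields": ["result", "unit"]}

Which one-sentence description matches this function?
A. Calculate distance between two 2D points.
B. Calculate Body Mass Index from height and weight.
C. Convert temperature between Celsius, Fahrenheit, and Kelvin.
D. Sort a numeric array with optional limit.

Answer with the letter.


Parameters value, from_unit, to_unit and return ["result", "unit"] fit: Convert temperature between Celsius, Fahrenheit, and Kelvin.
C


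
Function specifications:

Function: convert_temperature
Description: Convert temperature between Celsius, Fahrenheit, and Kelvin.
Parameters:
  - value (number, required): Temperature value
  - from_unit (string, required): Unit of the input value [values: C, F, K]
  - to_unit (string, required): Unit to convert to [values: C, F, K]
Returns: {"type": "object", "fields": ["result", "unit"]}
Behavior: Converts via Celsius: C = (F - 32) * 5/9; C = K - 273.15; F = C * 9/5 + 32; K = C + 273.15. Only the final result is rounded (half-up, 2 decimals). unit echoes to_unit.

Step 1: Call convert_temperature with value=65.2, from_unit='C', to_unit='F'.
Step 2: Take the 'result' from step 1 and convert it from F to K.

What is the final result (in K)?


Step 1: convert_temperature(value=65.2, from_unit=C, to_unit=F)
  Input already in C: 65.2
  To F: 65.2 * 9/5 + 32 = 149.36
  Round to 2 decimals: 149.36
  -> result = 149.36 F
Step 2: convert_temperature(value=149.36, from_unit=F, to_unit=K)
  To C: (149.36 - 32) * 5/9 = 65.2
  To K: 65.2 + 273.15 = 338.35
  Round to 2 decimals: 338.35
  -> result = 338.35 K
338.35 K


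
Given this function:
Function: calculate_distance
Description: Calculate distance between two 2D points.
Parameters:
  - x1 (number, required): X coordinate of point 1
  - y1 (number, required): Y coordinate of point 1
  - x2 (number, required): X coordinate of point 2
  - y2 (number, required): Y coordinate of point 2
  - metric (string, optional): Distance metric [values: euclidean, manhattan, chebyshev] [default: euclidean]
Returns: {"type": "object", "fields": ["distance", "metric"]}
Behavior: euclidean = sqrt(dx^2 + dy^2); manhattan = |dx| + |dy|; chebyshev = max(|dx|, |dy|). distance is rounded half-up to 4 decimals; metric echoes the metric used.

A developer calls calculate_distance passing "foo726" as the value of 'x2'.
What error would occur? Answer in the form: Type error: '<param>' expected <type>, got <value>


Spec: 'x2' is declared as number; "foo726" is a string.
Type error: 'x2' expected number, got "foo726"


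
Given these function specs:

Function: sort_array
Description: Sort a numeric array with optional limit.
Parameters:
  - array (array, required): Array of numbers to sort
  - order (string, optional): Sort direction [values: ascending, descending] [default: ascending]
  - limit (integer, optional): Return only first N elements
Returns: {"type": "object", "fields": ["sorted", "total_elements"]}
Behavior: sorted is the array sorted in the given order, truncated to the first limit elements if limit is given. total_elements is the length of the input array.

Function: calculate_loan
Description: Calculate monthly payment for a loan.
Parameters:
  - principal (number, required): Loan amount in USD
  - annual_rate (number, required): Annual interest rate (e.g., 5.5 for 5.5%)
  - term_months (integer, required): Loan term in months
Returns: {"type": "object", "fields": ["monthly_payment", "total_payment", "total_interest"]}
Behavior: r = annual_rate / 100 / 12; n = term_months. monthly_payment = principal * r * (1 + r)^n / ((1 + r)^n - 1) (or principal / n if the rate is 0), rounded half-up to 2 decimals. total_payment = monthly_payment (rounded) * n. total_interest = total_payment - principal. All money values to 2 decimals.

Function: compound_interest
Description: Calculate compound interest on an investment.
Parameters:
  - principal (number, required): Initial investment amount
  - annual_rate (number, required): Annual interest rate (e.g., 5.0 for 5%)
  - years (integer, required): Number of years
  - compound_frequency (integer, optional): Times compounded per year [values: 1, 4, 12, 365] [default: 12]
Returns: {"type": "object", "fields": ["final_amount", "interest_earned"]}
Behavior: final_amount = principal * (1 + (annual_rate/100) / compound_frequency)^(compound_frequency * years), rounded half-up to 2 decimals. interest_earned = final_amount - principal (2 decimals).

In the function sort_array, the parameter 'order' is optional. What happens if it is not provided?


The sort_array spec declares:
  - order (string, optional): Sort direction [values: ascending, descending] [default: ascending]
It defaults to ascending


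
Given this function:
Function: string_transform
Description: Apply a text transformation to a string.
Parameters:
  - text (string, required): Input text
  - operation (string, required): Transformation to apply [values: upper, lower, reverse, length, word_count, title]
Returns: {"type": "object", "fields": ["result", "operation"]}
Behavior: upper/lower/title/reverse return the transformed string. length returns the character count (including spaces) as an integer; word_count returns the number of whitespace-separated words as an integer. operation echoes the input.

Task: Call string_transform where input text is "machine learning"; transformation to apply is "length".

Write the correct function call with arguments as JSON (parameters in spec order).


Mapping each described value to its parameter name:
  'Input text' -> text = "machine learning"
  'Transformation to apply' -> operation = "length"
string_transform({"text": "machine learning", "operation": "length"})


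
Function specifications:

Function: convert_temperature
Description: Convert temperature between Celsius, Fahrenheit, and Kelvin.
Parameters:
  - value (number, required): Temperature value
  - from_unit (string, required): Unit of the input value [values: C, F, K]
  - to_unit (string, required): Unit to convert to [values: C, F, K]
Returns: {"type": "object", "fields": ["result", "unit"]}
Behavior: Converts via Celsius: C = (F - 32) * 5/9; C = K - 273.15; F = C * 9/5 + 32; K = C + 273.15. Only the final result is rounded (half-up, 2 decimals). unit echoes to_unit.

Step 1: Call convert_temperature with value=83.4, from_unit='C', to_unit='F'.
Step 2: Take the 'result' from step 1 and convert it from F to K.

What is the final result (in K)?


Step 1: convert_temperature(value=83.4, from_unit=C, to_unit=F)
  Input already in C: 83.4
  To F: 83.4 * 9/5 + 32 = 182.12
  Round to 2 decimals: 182.12
  -> result = 182.12 F
Step 2: convert_temperature(value=182.12, from_unit=F, to_unit=K)
  To C: (182.12 - 32) * 5/9 = 83.4
  To K: 83.4 + 273.15 = 356.55
  Round to 2 decimals: 356.55
  -> result = 356.55 K
356.55 K


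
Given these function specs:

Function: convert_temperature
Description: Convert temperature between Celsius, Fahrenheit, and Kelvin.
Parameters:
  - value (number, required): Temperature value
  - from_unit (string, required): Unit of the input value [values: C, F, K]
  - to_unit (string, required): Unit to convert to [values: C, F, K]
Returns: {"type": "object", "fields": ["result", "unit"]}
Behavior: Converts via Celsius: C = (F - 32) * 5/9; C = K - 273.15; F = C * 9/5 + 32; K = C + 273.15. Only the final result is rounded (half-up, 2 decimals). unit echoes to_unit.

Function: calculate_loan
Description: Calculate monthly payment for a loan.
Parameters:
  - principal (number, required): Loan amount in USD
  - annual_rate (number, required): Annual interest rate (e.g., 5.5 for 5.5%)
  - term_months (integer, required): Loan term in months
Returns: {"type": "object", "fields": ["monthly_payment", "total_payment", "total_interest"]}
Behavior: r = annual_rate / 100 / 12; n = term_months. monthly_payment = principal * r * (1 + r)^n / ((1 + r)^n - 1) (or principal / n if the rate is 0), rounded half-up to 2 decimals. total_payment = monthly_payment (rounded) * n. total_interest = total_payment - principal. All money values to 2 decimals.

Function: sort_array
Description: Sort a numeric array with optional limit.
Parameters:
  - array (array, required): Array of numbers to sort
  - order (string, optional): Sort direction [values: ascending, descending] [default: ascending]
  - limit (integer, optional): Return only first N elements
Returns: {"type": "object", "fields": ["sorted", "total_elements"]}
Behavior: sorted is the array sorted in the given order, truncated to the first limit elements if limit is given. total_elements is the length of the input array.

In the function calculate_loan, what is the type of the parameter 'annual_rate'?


The calculate_loan spec declares:
  - annual_rate (number, required): Annual interest rate (e.g., 5.5 for 5.5%)
Type:
number


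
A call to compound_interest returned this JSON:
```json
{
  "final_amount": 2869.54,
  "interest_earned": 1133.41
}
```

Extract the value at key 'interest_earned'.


1133.41


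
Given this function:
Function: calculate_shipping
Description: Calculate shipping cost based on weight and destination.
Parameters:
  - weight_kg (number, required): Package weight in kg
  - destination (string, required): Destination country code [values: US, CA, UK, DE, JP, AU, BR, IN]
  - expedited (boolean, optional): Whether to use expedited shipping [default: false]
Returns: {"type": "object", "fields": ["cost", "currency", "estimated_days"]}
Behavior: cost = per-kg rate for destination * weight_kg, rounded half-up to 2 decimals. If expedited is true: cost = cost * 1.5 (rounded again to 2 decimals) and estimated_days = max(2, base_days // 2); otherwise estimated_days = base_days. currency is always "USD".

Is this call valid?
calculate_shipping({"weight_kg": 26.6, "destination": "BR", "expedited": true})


Checking all required parameters present and types match... All valid.
Valid
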